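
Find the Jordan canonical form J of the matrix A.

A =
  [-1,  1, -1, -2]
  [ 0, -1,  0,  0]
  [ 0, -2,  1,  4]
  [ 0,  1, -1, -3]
J_2(-1) ⊕ J_1(-1) ⊕ J_1(-1)

The characteristic polynomial is
  det(x·I − A) = x^4 + 4*x^3 + 6*x^2 + 4*x + 1 = (x + 1)^4

Eigenvalues and multiplicities (the geometric multiplicity of λ is n − rank(A − λI), which equals the number of Jordan blocks for λ):
  λ = -1: algebraic multiplicity = 4, geometric multiplicity = 3

Determining the block sizes for each eigenvalue:
  λ = -1: 3 blocks summing to 4 forces exactly one block of size 2 and the rest size 1 → block sizes [2, 1, 1]

Assembling the blocks gives a Jordan form
J =
  [-1,  1,  0,  0]
  [ 0, -1,  0,  0]
  [ 0,  0, -1,  0]
  [ 0,  0,  0, -1]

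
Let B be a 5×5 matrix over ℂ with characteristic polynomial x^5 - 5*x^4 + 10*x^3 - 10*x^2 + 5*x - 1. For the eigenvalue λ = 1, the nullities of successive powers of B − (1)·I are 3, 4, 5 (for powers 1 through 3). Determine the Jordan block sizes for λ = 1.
Block sizes for λ = 1: [3, 1, 1]

From the dimensions of kernels of powers, the number of Jordan blocks of size at least j is d_j − d_{j−1} where d_j = dim ker(N^j) (with d_0 = 0). Computing the differences gives [3, 1, 1].
The number of blocks of size exactly k is (#blocks of size ≥ k) − (#blocks of size ≥ k + 1), so the partition is: 2 block(s) of size 1, 1 block(s) of size 3.
In nonincreasing order the block sizes are [3, 1, 1].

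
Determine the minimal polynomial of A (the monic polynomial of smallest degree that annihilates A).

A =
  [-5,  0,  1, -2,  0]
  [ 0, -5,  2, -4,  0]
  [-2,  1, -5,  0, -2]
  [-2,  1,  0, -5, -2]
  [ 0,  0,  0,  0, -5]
x^3 + 15*x^2 + 75*x + 125

The characteristic polynomial is χ_A(x) = (x + 5)^5, so the eigenvalues are known. The minimal polynomial is
  m_A(x) = Π_λ (x − λ)^{k_λ}
where k_λ is the size of the *largest* Jordan block for λ (equivalently, the smallest k with (A − λI)^k v = 0 for every generalised eigenvector v of λ).

  λ = -5: largest Jordan block has size 3, contributing (x + 5)^3

So m_A(x) = (x + 5)^3 = x^3 + 15*x^2 + 75*x + 125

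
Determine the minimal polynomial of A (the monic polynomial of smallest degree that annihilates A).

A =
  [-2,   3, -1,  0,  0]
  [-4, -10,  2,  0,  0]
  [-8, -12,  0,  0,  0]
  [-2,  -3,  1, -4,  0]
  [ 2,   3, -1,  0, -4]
x^2 + 8*x + 16

The characteristic polynomial is χ_A(x) = (x + 4)^5, so the eigenvalues are known. The minimal polynomial is
  m_A(x) = Π_λ (x − λ)^{k_λ}
where k_λ is the size of the *largest* Jordan block for λ (equivalently, the smallest k with (A − λI)^k v = 0 for every generalised eigenvector v of λ).

  λ = -4: largest Jordan block has size 2, contributing (x + 4)^2

So m_A(x) = (x + 4)^2 = x^2 + 8*x + 16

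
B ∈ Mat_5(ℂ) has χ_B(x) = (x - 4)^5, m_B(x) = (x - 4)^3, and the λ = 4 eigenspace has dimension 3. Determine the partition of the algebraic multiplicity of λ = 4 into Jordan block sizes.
Block sizes for λ = 4: [3, 1, 1]

Step 1 — from the characteristic polynomial, algebraic multiplicity of λ = 4 is 5. From dim ker(B − (4)·I) = 3, there are exactly 3 Jordan blocks for λ = 4.
Step 2 — from the minimal polynomial, the factor (x − 4)^3 tells us the largest block for λ = 4 has size 3.
Step 3 — with total size 5, 3 blocks, and largest block 3, the block sizes (in nonincreasing order) are [3, 1, 1].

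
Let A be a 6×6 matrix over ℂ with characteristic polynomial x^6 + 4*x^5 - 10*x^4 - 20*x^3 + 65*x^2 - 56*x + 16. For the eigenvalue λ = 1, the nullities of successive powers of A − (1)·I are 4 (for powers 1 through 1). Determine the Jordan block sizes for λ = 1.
Block sizes for λ = 1: [1, 1, 1, 1]

From the dimensions of kernels of powers, the number of Jordan blocks of size at least j is d_j − d_{j−1} where d_j = dim ker(N^j) (with d_0 = 0). Computing the differences gives [4].
The number of blocks of size exactly k is (#blocks of size ≥ k) − (#blocks of size ≥ k + 1), so the partition is: 4 block(s) of size 1.
In nonincreasing order the block sizes are [1, 1, 1, 1].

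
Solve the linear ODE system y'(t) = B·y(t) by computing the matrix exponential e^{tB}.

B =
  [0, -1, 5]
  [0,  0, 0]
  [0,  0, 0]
e^{tB} =
  [1, -t, 5*t]
  [0, 1, 0]
  [0, 0, 1]

Strategy: write B = P · J · P⁻¹ where J is a Jordan canonical form, so e^{tB} = P · e^{tJ} · P⁻¹, and e^{tJ} can be computed block-by-block.

B has Jordan form
J =
  [0, 1, 0]
  [0, 0, 0]
  [0, 0, 0]
(up to reordering of blocks).

Per-block formulas:
  For a 2×2 Jordan block J_2(0): exp(t · J_2(0)) = e^(0t)·(I + t·N), where N is the 2×2 nilpotent shift.
  For a 1×1 block at λ = 0: exp(t · [0]) = [e^(0t)].

After assembling e^{tJ} and conjugating by P, we get:

e^{tB} =
  [1, -t, 5*t]
  [0, 1, 0]
  [0, 0, 1]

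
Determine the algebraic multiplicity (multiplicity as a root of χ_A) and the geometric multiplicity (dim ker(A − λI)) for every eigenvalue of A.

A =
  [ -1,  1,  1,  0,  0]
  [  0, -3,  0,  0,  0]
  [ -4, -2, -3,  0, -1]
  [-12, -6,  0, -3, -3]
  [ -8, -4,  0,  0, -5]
λ = -3: alg = 5, geom = 3

Step 1 — factor the characteristic polynomial to read off the algebraic multiplicities:
  χ_A(x) = (x + 3)^5

Step 2 — compute geometric multiplicities via the rank-nullity identity g(λ) = n − rank(A − λI):
  rank(A − (-3)·I) = 2, so dim ker(A − (-3)·I) = n − 2 = 3

Summary:
  λ = -3: algebraic multiplicity = 5, geometric multiplicity = 3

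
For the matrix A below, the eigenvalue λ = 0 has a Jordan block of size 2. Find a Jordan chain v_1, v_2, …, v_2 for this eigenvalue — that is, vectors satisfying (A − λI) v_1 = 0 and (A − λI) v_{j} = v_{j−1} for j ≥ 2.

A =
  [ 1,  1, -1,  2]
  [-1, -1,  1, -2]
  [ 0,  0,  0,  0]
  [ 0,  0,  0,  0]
A Jordan chain for λ = 0 of length 2:
v_1 = (1, -1, 0, 0)ᵀ
v_2 = (1, 0, 0, 0)ᵀ

Let N = A − (0)·I. We want v_2 with N^2 v_2 = 0 but N^1 v_2 ≠ 0; then v_{j-1} := N · v_j for j = 2, …, 2.

Pick v_2 = (1, 0, 0, 0)ᵀ.
Then v_1 = N · v_2 = (1, -1, 0, 0)ᵀ.

Sanity check: (A − (0)·I) v_1 = (0, 0, 0, 0)ᵀ = 0. ✓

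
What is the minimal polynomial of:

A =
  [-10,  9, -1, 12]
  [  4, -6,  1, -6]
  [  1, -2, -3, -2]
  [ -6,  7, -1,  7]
x^3 + 9*x^2 + 27*x + 27

The characteristic polynomial is χ_A(x) = (x + 3)^4, so the eigenvalues are known. The minimal polynomial is
  m_A(x) = Π_λ (x − λ)^{k_λ}
where k_λ is the size of the *largest* Jordan block for λ (equivalently, the smallest k with (A − λI)^k v = 0 for every generalised eigenvector v of λ).

  λ = -3: largest Jordan block has size 3, contributing (x + 3)^3

So m_A(x) = (x + 3)^3 = x^3 + 9*x^2 + 27*x + 27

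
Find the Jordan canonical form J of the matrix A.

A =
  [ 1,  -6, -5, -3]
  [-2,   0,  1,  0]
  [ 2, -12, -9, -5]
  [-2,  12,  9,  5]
J_1(-3) ⊕ J_3(0)

The characteristic polynomial is
  det(x·I − A) = x^4 + 3*x^3 = x^3*(x + 3)

Eigenvalues and multiplicities (the geometric multiplicity of λ is n − rank(A − λI), which equals the number of Jordan blocks for λ):
  λ = -3: algebraic multiplicity = 1, geometric multiplicity = 1
  λ = 0: algebraic multiplicity = 3, geometric multiplicity = 1

Determining the block sizes for each eigenvalue:
  λ = -3: one block (gm = 1), so the single block has size am = 1 → block sizes [1]
  λ = 0: one block (gm = 1), so the single block has size am = 3 → block sizes [3]

Assembling the blocks gives a Jordan form
J =
  [-3, 0, 0, 0]
  [ 0, 0, 1, 0]
  [ 0, 0, 0, 1]
  [ 0, 0, 0, 0]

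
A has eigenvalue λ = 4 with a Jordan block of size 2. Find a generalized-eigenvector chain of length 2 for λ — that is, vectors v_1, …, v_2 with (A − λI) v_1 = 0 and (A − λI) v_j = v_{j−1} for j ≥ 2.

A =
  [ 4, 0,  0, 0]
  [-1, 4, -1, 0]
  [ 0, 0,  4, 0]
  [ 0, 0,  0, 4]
A Jordan chain for λ = 4 of length 2:
v_1 = (0, -1, 0, 0)ᵀ
v_2 = (1, 0, 0, 0)ᵀ

Let N = A − (4)·I. We want v_2 with N^2 v_2 = 0 but N^1 v_2 ≠ 0; then v_{j-1} := N · v_j for j = 2, …, 2.

Pick v_2 = (1, 0, 0, 0)ᵀ.
Then v_1 = N · v_2 = (0, -1, 0, 0)ᵀ.

Sanity check: (A − (4)·I) v_1 = (0, 0, 0, 0)ᵀ = 0. ✓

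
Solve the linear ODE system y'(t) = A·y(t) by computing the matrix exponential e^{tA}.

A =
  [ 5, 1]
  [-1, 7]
e^{tA} =
  [-t*exp(6*t) + exp(6*t), t*exp(6*t)]
  [-t*exp(6*t), t*exp(6*t) + exp(6*t)]

Strategy: write A = P · J · P⁻¹ where J is a Jordan canonical form, so e^{tA} = P · e^{tJ} · P⁻¹, and e^{tJ} can be computed block-by-block.

A has Jordan form
J =
  [6, 1]
  [0, 6]
(up to reordering of blocks).

Per-block formulas:
  For a 2×2 Jordan block J_2(6): exp(t · J_2(6)) = e^(6t)·(I + t·N), where N is the 2×2 nilpotent shift.

After assembling e^{tJ} and conjugating by P, we get:

e^{tA} =
  [-t*exp(6*t) + exp(6*t), t*exp(6*t)]
  [-t*exp(6*t), t*exp(6*t) + exp(6*t)]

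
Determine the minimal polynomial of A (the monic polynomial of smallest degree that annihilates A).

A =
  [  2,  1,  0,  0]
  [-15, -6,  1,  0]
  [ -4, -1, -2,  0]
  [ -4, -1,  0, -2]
x^3 + 6*x^2 + 12*x + 8

The characteristic polynomial is χ_A(x) = (x + 2)^4, so the eigenvalues are known. The minimal polynomial is
  m_A(x) = Π_λ (x − λ)^{k_λ}
where k_λ is the size of the *largest* Jordan block for λ (equivalently, the smallest k with (A − λI)^k v = 0 for every generalised eigenvector v of λ).

  λ = -2: largest Jordan block has size 3, contributing (x + 2)^3

So m_A(x) = (x + 2)^3 = x^3 + 6*x^2 + 12*x + 8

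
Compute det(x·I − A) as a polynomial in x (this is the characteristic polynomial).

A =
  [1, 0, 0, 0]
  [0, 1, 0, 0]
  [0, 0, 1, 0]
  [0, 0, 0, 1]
x^4 - 4*x^3 + 6*x^2 - 4*x + 1

Expanding det(x·I − A) (e.g. by cofactor expansion or by noting that A is similar to its Jordan form J, which has the same characteristic polynomial as A) gives
  χ_A(x) = x^4 - 4*x^3 + 6*x^2 - 4*x + 1
which factors as (x - 1)^4. The eigenvalues (with algebraic multiplicities) are λ = 1 with multiplicity 4.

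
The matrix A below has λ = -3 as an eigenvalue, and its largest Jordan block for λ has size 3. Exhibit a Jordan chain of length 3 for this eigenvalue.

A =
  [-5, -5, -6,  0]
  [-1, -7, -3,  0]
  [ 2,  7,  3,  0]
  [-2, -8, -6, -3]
A Jordan chain for λ = -3 of length 3:
v_1 = (-3, 0, 1, 0)ᵀ
v_2 = (-2, -1, 2, -2)ᵀ
v_3 = (1, 0, 0, 0)ᵀ

Let N = A − (-3)·I. We want v_3 with N^3 v_3 = 0 but N^2 v_3 ≠ 0; then v_{j-1} := N · v_j for j = 3, …, 2.

Pick v_3 = (1, 0, 0, 0)ᵀ.
Then v_2 = N · v_3 = (-2, -1, 2, -2)ᵀ.
Then v_1 = N · v_2 = (-3, 0, 1, 0)ᵀ.

Sanity check: (A − (-3)·I) v_1 = (0, 0, 0, 0)ᵀ = 0. ✓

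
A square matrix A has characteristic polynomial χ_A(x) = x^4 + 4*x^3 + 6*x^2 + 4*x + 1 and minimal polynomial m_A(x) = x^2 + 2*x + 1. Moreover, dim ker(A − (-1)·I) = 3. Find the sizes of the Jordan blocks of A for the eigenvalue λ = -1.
Block sizes for λ = -1: [2, 1, 1]

Step 1 — from the characteristic polynomial, algebraic multiplicity of λ = -1 is 4. From dim ker(A − (-1)·I) = 3, there are exactly 3 Jordan blocks for λ = -1.
Step 2 — from the minimal polynomial, the factor (x + 1)^2 tells us the largest block for λ = -1 has size 2.
Step 3 — with total size 4, 3 blocks, and largest block 2, the block sizes (in nonincreasing order) are [2, 1, 1].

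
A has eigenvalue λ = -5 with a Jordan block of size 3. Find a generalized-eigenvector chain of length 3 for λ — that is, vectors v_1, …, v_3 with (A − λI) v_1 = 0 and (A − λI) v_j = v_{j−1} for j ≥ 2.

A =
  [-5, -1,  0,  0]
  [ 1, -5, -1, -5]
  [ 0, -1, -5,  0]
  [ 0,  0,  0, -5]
A Jordan chain for λ = -5 of length 3:
v_1 = (-1, 0, -1, 0)ᵀ
v_2 = (0, 1, 0, 0)ᵀ
v_3 = (1, 0, 0, 0)ᵀ

Let N = A − (-5)·I. We want v_3 with N^3 v_3 = 0 but N^2 v_3 ≠ 0; then v_{j-1} := N · v_j for j = 3, …, 2.

Pick v_3 = (1, 0, 0, 0)ᵀ.
Then v_2 = N · v_3 = (0, 1, 0, 0)ᵀ.
Then v_1 = N · v_2 = (-1, 0, -1, 0)ᵀ.

Sanity check: (A − (-5)·I) v_1 = (0, 0, 0, 0)ᵀ = 0. ✓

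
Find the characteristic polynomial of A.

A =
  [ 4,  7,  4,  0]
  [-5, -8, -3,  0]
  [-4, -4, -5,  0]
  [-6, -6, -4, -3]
x^4 + 12*x^3 + 54*x^2 + 108*x + 81

Expanding det(x·I − A) (e.g. by cofactor expansion or by noting that A is similar to its Jordan form J, which has the same characteristic polynomial as A) gives
  χ_A(x) = x^4 + 12*x^3 + 54*x^2 + 108*x + 81
which factors as (x + 3)^4. The eigenvalues (with algebraic multiplicities) are λ = -3 with multiplicity 4.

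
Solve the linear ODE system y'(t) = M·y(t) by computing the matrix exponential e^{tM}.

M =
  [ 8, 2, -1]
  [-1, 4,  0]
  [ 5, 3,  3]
e^{tM} =
  [t^2*exp(5*t) + 3*t*exp(5*t) + exp(5*t), t^2*exp(5*t)/2 + 2*t*exp(5*t), -t^2*exp(5*t)/2 - t*exp(5*t)]
  [-t^2*exp(5*t) - t*exp(5*t), -t^2*exp(5*t)/2 - t*exp(5*t) + exp(5*t), t^2*exp(5*t)/2]
  [t^2*exp(5*t) + 5*t*exp(5*t), t^2*exp(5*t)/2 + 3*t*exp(5*t), -t^2*exp(5*t)/2 - 2*t*exp(5*t) + exp(5*t)]

Strategy: write M = P · J · P⁻¹ where J is a Jordan canonical form, so e^{tM} = P · e^{tJ} · P⁻¹, and e^{tJ} can be computed block-by-block.

M has Jordan form
J =
  [5, 1, 0]
  [0, 5, 1]
  [0, 0, 5]
(up to reordering of blocks).

Per-block formulas:
  For a 3×3 Jordan block J_3(5): exp(t · J_3(5)) = e^(5t)·(I + t·N + (t^2/2)·N^2), where N is the 3×3 nilpotent shift.

After assembling e^{tJ} and conjugating by P, we get:

e^{tM} =
  [t^2*exp(5*t) + 3*t*exp(5*t) + exp(5*t), t^2*exp(5*t)/2 + 2*t*exp(5*t), -t^2*exp(5*t)/2 - t*exp(5*t)]
  [-t^2*exp(5*t) - t*exp(5*t), -t^2*exp(5*t)/2 - t*exp(5*t) + exp(5*t), t^2*exp(5*t)/2]
  [t^2*exp(5*t) + 5*t*exp(5*t), t^2*exp(5*t)/2 + 3*t*exp(5*t), -t^2*exp(5*t)/2 - 2*t*exp(5*t) + exp(5*t)]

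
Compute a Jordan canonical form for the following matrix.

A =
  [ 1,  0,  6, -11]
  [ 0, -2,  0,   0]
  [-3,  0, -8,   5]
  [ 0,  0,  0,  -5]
J_2(-5) ⊕ J_1(-2) ⊕ J_1(-2)

The characteristic polynomial is
  det(x·I − A) = x^4 + 14*x^3 + 69*x^2 + 140*x + 100 = (x + 2)^2*(x + 5)^2

Eigenvalues and multiplicities (the geometric multiplicity of λ is n − rank(A − λI), which equals the number of Jordan blocks for λ):
  λ = -5: algebraic multiplicity = 2, geometric multiplicity = 1
  λ = -2: algebraic multiplicity = 2, geometric multiplicity = 2

Determining the block sizes for each eigenvalue:
  λ = -5: one block (gm = 1), so the single block has size am = 2 → block sizes [2]
  λ = -2: gm = am = 2, so every block has size 1 → block sizes [1, 1]

Assembling the blocks gives a Jordan form
J =
  [-5,  1,  0,  0]
  [ 0, -5,  0,  0]
  [ 0,  0, -2,  0]
  [ 0,  0,  0, -2]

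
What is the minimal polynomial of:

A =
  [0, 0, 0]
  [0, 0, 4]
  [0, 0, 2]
x^2 - 2*x

The characteristic polynomial is χ_A(x) = x^2*(x - 2), so the eigenvalues are known. The minimal polynomial is
  m_A(x) = Π_λ (x − λ)^{k_λ}
where k_λ is the size of the *largest* Jordan block for λ (equivalently, the smallest k with (A − λI)^k v = 0 for every generalised eigenvector v of λ).

  λ = 0: largest Jordan block has size 1, contributing (x − 0)
  λ = 2: largest Jordan block has size 1, contributing (x − 2)

So m_A(x) = x*(x - 2) = x^2 - 2*x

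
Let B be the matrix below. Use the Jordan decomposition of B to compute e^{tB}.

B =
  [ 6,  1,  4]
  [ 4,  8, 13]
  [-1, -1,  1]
e^{tB} =
  [t^2*exp(5*t)/2 + t*exp(5*t) + exp(5*t), t*exp(5*t), t^2*exp(5*t)/2 + 4*t*exp(5*t)]
  [3*t^2*exp(5*t)/2 + 4*t*exp(5*t), 3*t*exp(5*t) + exp(5*t), 3*t^2*exp(5*t)/2 + 13*t*exp(5*t)]
  [-t^2*exp(5*t)/2 - t*exp(5*t), -t*exp(5*t), -t^2*exp(5*t)/2 - 4*t*exp(5*t) + exp(5*t)]

Strategy: write B = P · J · P⁻¹ where J is a Jordan canonical form, so e^{tB} = P · e^{tJ} · P⁻¹, and e^{tJ} can be computed block-by-block.

B has Jordan form
J =
  [5, 1, 0]
  [0, 5, 1]
  [0, 0, 5]
(up to reordering of blocks).

Per-block formulas:
  For a 3×3 Jordan block J_3(5): exp(t · J_3(5)) = e^(5t)·(I + t·N + (t^2/2)·N^2), where N is the 3×3 nilpotent shift.

After assembling e^{tJ} and conjugating by P, we get:

e^{tB} =
  [t^2*exp(5*t)/2 + t*exp(5*t) + exp(5*t), t*exp(5*t), t^2*exp(5*t)/2 + 4*t*exp(5*t)]
  [3*t^2*exp(5*t)/2 + 4*t*exp(5*t), 3*t*exp(5*t) + exp(5*t), 3*t^2*exp(5*t)/2 + 13*t*exp(5*t)]
  [-t^2*exp(5*t)/2 - t*exp(5*t), -t*exp(5*t), -t^2*exp(5*t)/2 - 4*t*exp(5*t) + exp(5*t)]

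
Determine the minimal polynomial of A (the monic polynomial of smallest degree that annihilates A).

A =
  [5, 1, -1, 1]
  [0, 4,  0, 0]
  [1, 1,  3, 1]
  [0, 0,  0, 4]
x^2 - 8*x + 16

The characteristic polynomial is χ_A(x) = (x - 4)^4, so the eigenvalues are known. The minimal polynomial is
  m_A(x) = Π_λ (x − λ)^{k_λ}
where k_λ is the size of the *largest* Jordan block for λ (equivalently, the smallest k with (A − λI)^k v = 0 for every generalised eigenvector v of λ).

  λ = 4: largest Jordan block has size 2, contributing (x − 4)^2

So m_A(x) = (x - 4)^2 = x^2 - 8*x + 16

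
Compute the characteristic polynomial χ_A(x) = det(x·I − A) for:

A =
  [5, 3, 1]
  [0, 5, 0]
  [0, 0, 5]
x^3 - 15*x^2 + 75*x - 125

Expanding det(x·I − A) (e.g. by cofactor expansion or by noting that A is similar to its Jordan form J, which has the same characteristic polynomial as A) gives
  χ_A(x) = x^3 - 15*x^2 + 75*x - 125
which factors as (x - 5)^3. The eigenvalues (with algebraic multiplicities) are λ = 5 with multiplicity 3.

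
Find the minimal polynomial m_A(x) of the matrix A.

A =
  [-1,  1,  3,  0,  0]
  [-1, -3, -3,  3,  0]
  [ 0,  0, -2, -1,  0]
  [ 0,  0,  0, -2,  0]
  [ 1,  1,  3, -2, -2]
x^2 + 4*x + 4

The characteristic polynomial is χ_A(x) = (x + 2)^5, so the eigenvalues are known. The minimal polynomial is
  m_A(x) = Π_λ (x − λ)^{k_λ}
where k_λ is the size of the *largest* Jordan block for λ (equivalently, the smallest k with (A − λI)^k v = 0 for every generalised eigenvector v of λ).

  λ = -2: largest Jordan block has size 2, contributing (x + 2)^2

So m_A(x) = (x + 2)^2 = x^2 + 4*x + 4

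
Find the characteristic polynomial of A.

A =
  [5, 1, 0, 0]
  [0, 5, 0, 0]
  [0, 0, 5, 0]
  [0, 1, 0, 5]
x^4 - 20*x^3 + 150*x^2 - 500*x + 625

Expanding det(x·I − A) (e.g. by cofactor expansion or by noting that A is similar to its Jordan form J, which has the same characteristic polynomial as A) gives
  χ_A(x) = x^4 - 20*x^3 + 150*x^2 - 500*x + 625
which factors as (x - 5)^4. The eigenvalues (with algebraic multiplicities) are λ = 5 with multiplicity 4.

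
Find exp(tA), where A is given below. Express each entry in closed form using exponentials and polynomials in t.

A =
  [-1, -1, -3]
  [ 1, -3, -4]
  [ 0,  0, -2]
e^{tA} =
  [t*exp(-2*t) + exp(-2*t), -t*exp(-2*t), t^2*exp(-2*t)/2 - 3*t*exp(-2*t)]
  [t*exp(-2*t), -t*exp(-2*t) + exp(-2*t), t^2*exp(-2*t)/2 - 4*t*exp(-2*t)]
  [0, 0, exp(-2*t)]

Strategy: write A = P · J · P⁻¹ where J is a Jordan canonical form, so e^{tA} = P · e^{tJ} · P⁻¹, and e^{tJ} can be computed block-by-block.

A has Jordan form
J =
  [-2,  1,  0]
  [ 0, -2,  1]
  [ 0,  0, -2]
(up to reordering of blocks).

Per-block formulas:
  For a 3×3 Jordan block J_3(-2): exp(t · J_3(-2)) = e^(-2t)·(I + t·N + (t^2/2)·N^2), where N is the 3×3 nilpotent shift.

After assembling e^{tJ} and conjugating by P, we get:

e^{tA} =
  [t*exp(-2*t) + exp(-2*t), -t*exp(-2*t), t^2*exp(-2*t)/2 - 3*t*exp(-2*t)]
  [t*exp(-2*t), -t*exp(-2*t) + exp(-2*t), t^2*exp(-2*t)/2 - 4*t*exp(-2*t)]
  [0, 0, exp(-2*t)]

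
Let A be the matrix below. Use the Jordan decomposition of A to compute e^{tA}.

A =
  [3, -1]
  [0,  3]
e^{tA} =
  [exp(3*t), -t*exp(3*t)]
  [0, exp(3*t)]

Strategy: write A = P · J · P⁻¹ where J is a Jordan canonical form, so e^{tA} = P · e^{tJ} · P⁻¹, and e^{tJ} can be computed block-by-block.

A has Jordan form
J =
  [3, 1]
  [0, 3]
(up to reordering of blocks).

Per-block formulas:
  For a 2×2 Jordan block J_2(3): exp(t · J_2(3)) = e^(3t)·(I + t·N), where N is the 2×2 nilpotent shift.

After assembling e^{tJ} and conjugating by P, we get:

e^{tA} =
  [exp(3*t), -t*exp(3*t)]
  [0, exp(3*t)]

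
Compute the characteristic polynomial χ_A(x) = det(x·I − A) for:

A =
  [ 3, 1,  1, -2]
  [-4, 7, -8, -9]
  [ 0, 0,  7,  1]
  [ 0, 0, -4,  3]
x^4 - 20*x^3 + 150*x^2 - 500*x + 625

Expanding det(x·I − A) (e.g. by cofactor expansion or by noting that A is similar to its Jordan form J, which has the same characteristic polynomial as A) gives
  χ_A(x) = x^4 - 20*x^3 + 150*x^2 - 500*x + 625
which factors as (x - 5)^4. The eigenvalues (with algebraic multiplicities) are λ = 5 with multiplicity 4.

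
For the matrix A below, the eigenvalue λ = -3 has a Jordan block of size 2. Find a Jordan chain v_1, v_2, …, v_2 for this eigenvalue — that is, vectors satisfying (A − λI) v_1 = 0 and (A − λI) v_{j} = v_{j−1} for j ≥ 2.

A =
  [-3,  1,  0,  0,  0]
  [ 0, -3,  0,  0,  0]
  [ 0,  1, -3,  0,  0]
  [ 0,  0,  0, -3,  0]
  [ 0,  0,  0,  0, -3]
A Jordan chain for λ = -3 of length 2:
v_1 = (1, 0, 1, 0, 0)ᵀ
v_2 = (0, 1, 0, 0, 0)ᵀ

Let N = A − (-3)·I. We want v_2 with N^2 v_2 = 0 but N^1 v_2 ≠ 0; then v_{j-1} := N · v_j for j = 2, …, 2.

Pick v_2 = (0, 1, 0, 0, 0)ᵀ.
Then v_1 = N · v_2 = (1, 0, 1, 0, 0)ᵀ.

Sanity check: (A − (-3)·I) v_1 = (0, 0, 0, 0, 0)ᵀ = 0. ✓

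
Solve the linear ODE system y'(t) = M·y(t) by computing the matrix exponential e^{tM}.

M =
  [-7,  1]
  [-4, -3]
e^{tM} =
  [-2*t*exp(-5*t) + exp(-5*t), t*exp(-5*t)]
  [-4*t*exp(-5*t), 2*t*exp(-5*t) + exp(-5*t)]

Strategy: write M = P · J · P⁻¹ where J is a Jordan canonical form, so e^{tM} = P · e^{tJ} · P⁻¹, and e^{tJ} can be computed block-by-block.

M has Jordan form
J =
  [-5,  1]
  [ 0, -5]
(up to reordering of blocks).

Per-block formulas:
  For a 2×2 Jordan block J_2(-5): exp(t · J_2(-5)) = e^(-5t)·(I + t·N), where N is the 2×2 nilpotent shift.

After assembling e^{tJ} and conjugating by P, we get:

e^{tM} =
  [-2*t*exp(-5*t) + exp(-5*t), t*exp(-5*t)]
  [-4*t*exp(-5*t), 2*t*exp(-5*t) + exp(-5*t)]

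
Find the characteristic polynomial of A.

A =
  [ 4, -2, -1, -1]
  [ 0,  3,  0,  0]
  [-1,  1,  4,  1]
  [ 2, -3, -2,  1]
x^4 - 12*x^3 + 54*x^2 - 108*x + 81

Expanding det(x·I − A) (e.g. by cofactor expansion or by noting that A is similar to its Jordan form J, which has the same characteristic polynomial as A) gives
  χ_A(x) = x^4 - 12*x^3 + 54*x^2 - 108*x + 81
which factors as (x - 3)^4. The eigenvalues (with algebraic multiplicities) are λ = 3 with multiplicity 4.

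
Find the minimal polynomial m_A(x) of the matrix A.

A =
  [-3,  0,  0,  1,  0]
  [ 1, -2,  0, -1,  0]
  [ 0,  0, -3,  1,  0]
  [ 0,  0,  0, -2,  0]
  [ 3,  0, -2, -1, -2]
x^2 + 5*x + 6

The characteristic polynomial is χ_A(x) = (x + 2)^3*(x + 3)^2, so the eigenvalues are known. The minimal polynomial is
  m_A(x) = Π_λ (x − λ)^{k_λ}
where k_λ is the size of the *largest* Jordan block for λ (equivalently, the smallest k with (A − λI)^k v = 0 for every generalised eigenvector v of λ).

  λ = -3: largest Jordan block has size 1, contributing (x + 3)
  λ = -2: largest Jordan block has size 1, contributing (x + 2)

So m_A(x) = (x + 2)*(x + 3) = x^2 + 5*x + 6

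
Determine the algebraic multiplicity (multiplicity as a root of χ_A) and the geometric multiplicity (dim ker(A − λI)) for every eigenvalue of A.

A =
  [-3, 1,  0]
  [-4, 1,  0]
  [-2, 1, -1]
λ = -1: alg = 3, geom = 2

Step 1 — factor the characteristic polynomial to read off the algebraic multiplicities:
  χ_A(x) = (x + 1)^3

Step 2 — compute geometric multiplicities via the rank-nullity identity g(λ) = n − rank(A − λI):
  rank(A − (-1)·I) = 1, so dim ker(A − (-1)·I) = n − 1 = 2

Summary:
  λ = -1: algebraic multiplicity = 3, geometric multiplicity = 2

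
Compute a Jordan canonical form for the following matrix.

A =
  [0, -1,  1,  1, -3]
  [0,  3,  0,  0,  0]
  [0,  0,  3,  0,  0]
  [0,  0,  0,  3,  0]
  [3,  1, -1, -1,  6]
J_2(3) ⊕ J_1(3) ⊕ J_1(3) ⊕ J_1(3)

The characteristic polynomial is
  det(x·I − A) = x^5 - 15*x^4 + 90*x^3 - 270*x^2 + 405*x - 243 = (x - 3)^5

Eigenvalues and multiplicities (the geometric multiplicity of λ is n − rank(A − λI), which equals the number of Jordan blocks for λ):
  λ = 3: algebraic multiplicity = 5, geometric multiplicity = 4

Determining the block sizes for each eigenvalue:
  λ = 3: 4 blocks summing to 5 forces exactly one block of size 2 and the rest size 1 → block sizes [2, 1, 1, 1]

Assembling the blocks gives a Jordan form
J =
  [3, 1, 0, 0, 0]
  [0, 3, 0, 0, 0]
  [0, 0, 3, 0, 0]
  [0, 0, 0, 3, 0]
  [0, 0, 0, 0, 3]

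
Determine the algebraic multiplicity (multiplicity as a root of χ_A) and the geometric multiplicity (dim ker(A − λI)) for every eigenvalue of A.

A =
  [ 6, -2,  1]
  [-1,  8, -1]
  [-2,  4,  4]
λ = 6: alg = 3, geom = 1

Step 1 — factor the characteristic polynomial to read off the algebraic multiplicities:
  χ_A(x) = (x - 6)^3

Step 2 — compute geometric multiplicities via the rank-nullity identity g(λ) = n − rank(A − λI):
  rank(A − (6)·I) = 2, so dim ker(A − (6)·I) = n − 2 = 1

Summary:
  λ = 6: algebraic multiplicity = 3, geometric multiplicity = 1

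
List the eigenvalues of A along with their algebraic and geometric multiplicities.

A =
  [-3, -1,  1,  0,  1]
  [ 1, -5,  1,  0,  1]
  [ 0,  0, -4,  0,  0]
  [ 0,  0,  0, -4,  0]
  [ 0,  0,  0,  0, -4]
λ = -4: alg = 5, geom = 4

Step 1 — factor the characteristic polynomial to read off the algebraic multiplicities:
  χ_A(x) = (x + 4)^5

Step 2 — compute geometric multiplicities via the rank-nullity identity g(λ) = n − rank(A − λI):
  rank(A − (-4)·I) = 1, so dim ker(A − (-4)·I) = n − 1 = 4

Summary:
  λ = -4: algebraic multiplicity = 5, geometric multiplicity = 4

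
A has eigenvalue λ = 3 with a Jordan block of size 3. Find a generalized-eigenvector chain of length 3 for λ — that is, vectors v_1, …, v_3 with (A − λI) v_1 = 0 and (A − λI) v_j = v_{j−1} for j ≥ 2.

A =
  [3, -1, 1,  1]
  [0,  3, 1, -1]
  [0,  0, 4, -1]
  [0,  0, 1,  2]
A Jordan chain for λ = 3 of length 3:
v_1 = (1, 0, 0, 0)ᵀ
v_2 = (1, 1, 1, 1)ᵀ
v_3 = (0, 0, 1, 0)ᵀ

Let N = A − (3)·I. We want v_3 with N^3 v_3 = 0 but N^2 v_3 ≠ 0; then v_{j-1} := N · v_j for j = 3, …, 2.

Pick v_3 = (0, 0, 1, 0)ᵀ.
Then v_2 = N · v_3 = (1, 1, 1, 1)ᵀ.
Then v_1 = N · v_2 = (1, 0, 0, 0)ᵀ.

Sanity check: (A − (3)·I) v_1 = (0, 0, 0, 0)ᵀ = 0. ✓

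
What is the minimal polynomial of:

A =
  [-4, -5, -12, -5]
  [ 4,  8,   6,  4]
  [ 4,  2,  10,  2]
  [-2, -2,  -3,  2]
x^3 - 12*x^2 + 48*x - 64

The characteristic polynomial is χ_A(x) = (x - 4)^4, so the eigenvalues are known. The minimal polynomial is
  m_A(x) = Π_λ (x − λ)^{k_λ}
where k_λ is the size of the *largest* Jordan block for λ (equivalently, the smallest k with (A − λI)^k v = 0 for every generalised eigenvector v of λ).

  λ = 4: largest Jordan block has size 3, contributing (x − 4)^3

So m_A(x) = (x - 4)^3 = x^3 - 12*x^2 + 48*x - 64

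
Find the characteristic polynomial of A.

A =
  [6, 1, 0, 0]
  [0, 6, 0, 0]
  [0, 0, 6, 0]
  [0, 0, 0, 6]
x^4 - 24*x^3 + 216*x^2 - 864*x + 1296

Expanding det(x·I − A) (e.g. by cofactor expansion or by noting that A is similar to its Jordan form J, which has the same characteristic polynomial as A) gives
  χ_A(x) = x^4 - 24*x^3 + 216*x^2 - 864*x + 1296
which factors as (x - 6)^4. The eigenvalues (with algebraic multiplicities) are λ = 6 with multiplicity 4.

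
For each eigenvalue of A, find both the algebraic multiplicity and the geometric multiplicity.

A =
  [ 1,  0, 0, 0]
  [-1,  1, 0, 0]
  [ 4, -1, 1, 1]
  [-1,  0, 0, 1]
λ = 1: alg = 4, geom = 2

Step 1 — factor the characteristic polynomial to read off the algebraic multiplicities:
  χ_A(x) = (x - 1)^4

Step 2 — compute geometric multiplicities via the rank-nullity identity g(λ) = n − rank(A − λI):
  rank(A − (1)·I) = 2, so dim ker(A − (1)·I) = n − 2 = 2

Summary:
  λ = 1: algebraic multiplicity = 4, geometric multiplicity = 2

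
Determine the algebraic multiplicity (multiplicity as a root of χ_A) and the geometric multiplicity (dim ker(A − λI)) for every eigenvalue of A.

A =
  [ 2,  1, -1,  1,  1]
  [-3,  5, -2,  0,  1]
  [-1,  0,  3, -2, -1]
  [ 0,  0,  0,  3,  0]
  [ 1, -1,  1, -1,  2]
λ = 3: alg = 5, geom = 3

Step 1 — factor the characteristic polynomial to read off the algebraic multiplicities:
  χ_A(x) = (x - 3)^5

Step 2 — compute geometric multiplicities via the rank-nullity identity g(λ) = n − rank(A − λI):
  rank(A − (3)·I) = 2, so dim ker(A − (3)·I) = n − 2 = 3

Summary:
  λ = 3: algebraic multiplicity = 5, geometric multiplicity = 3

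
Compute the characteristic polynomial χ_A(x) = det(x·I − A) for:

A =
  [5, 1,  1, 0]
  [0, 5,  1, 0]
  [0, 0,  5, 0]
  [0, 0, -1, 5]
x^4 - 20*x^3 + 150*x^2 - 500*x + 625

Expanding det(x·I − A) (e.g. by cofactor expansion or by noting that A is similar to its Jordan form J, which has the same characteristic polynomial as A) gives
  χ_A(x) = x^4 - 20*x^3 + 150*x^2 - 500*x + 625
which factors as (x - 5)^4. The eigenvalues (with algebraic multiplicities) are λ = 5 with multiplicity 4.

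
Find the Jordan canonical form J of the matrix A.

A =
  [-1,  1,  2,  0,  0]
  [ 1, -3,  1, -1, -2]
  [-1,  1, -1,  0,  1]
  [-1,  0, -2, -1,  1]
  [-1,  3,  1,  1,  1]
J_3(-1) ⊕ J_2(-1)

The characteristic polynomial is
  det(x·I − A) = x^5 + 5*x^4 + 10*x^3 + 10*x^2 + 5*x + 1 = (x + 1)^5

Eigenvalues and multiplicities (the geometric multiplicity of λ is n − rank(A − λI), which equals the number of Jordan blocks for λ):
  λ = -1: algebraic multiplicity = 5, geometric multiplicity = 2

Determining the block sizes for each eigenvalue:
  λ = -1: with am = 5 and gm = 2, the partition is not yet determined (e.g. several partitions of 5 into 2 parts exist). Let N = A − (-1)·I. Computing rank(N^1) = 3, rank(N^2) = 1, rank(N^3) = 0; the number of blocks of size ≥ j is rank(N^{j−1}) − rank(N^j), giving [2, 2, 1]. So we have 1 block(s) of size 3, 1 block(s) of size 2 → block sizes [3, 2]

Assembling the blocks gives a Jordan form
J =
  [-1,  1,  0,  0,  0]
  [ 0, -1,  1,  0,  0]
  [ 0,  0, -1,  0,  0]
  [ 0,  0,  0, -1,  1]
  [ 0,  0,  0,  0, -1]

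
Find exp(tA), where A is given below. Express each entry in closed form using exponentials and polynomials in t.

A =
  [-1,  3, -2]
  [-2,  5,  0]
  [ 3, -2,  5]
e^{tA} =
  [2*t^2*exp(3*t) - 4*t*exp(3*t) + exp(3*t), -t^2*exp(3*t) + 3*t*exp(3*t), 2*t^2*exp(3*t) - 2*t*exp(3*t)]
  [2*t^2*exp(3*t) - 2*t*exp(3*t), -t^2*exp(3*t) + 2*t*exp(3*t) + exp(3*t), 2*t^2*exp(3*t)]
  [-t^2*exp(3*t) + 3*t*exp(3*t), t^2*exp(3*t)/2 - 2*t*exp(3*t), -t^2*exp(3*t) + 2*t*exp(3*t) + exp(3*t)]

Strategy: write A = P · J · P⁻¹ where J is a Jordan canonical form, so e^{tA} = P · e^{tJ} · P⁻¹, and e^{tJ} can be computed block-by-block.

A has Jordan form
J =
  [3, 1, 0]
  [0, 3, 1]
  [0, 0, 3]
(up to reordering of blocks).

Per-block formulas:
  For a 3×3 Jordan block J_3(3): exp(t · J_3(3)) = e^(3t)·(I + t·N + (t^2/2)·N^2), where N is the 3×3 nilpotent shift.

After assembling e^{tJ} and conjugating by P, we get:

e^{tA} =
  [2*t^2*exp(3*t) - 4*t*exp(3*t) + exp(3*t), -t^2*exp(3*t) + 3*t*exp(3*t), 2*t^2*exp(3*t) - 2*t*exp(3*t)]
  [2*t^2*exp(3*t) - 2*t*exp(3*t), -t^2*exp(3*t) + 2*t*exp(3*t) + exp(3*t), 2*t^2*exp(3*t)]
  [-t^2*exp(3*t) + 3*t*exp(3*t), t^2*exp(3*t)/2 - 2*t*exp(3*t), -t^2*exp(3*t) + 2*t*exp(3*t) + exp(3*t)]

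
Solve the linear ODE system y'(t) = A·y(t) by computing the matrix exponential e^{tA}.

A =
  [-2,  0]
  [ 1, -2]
e^{tA} =
  [exp(-2*t), 0]
  [t*exp(-2*t), exp(-2*t)]

Strategy: write A = P · J · P⁻¹ where J is a Jordan canonical form, so e^{tA} = P · e^{tJ} · P⁻¹, and e^{tJ} can be computed block-by-block.

A has Jordan form
J =
  [-2,  1]
  [ 0, -2]
(up to reordering of blocks).

Per-block formulas:
  For a 2×2 Jordan block J_2(-2): exp(t · J_2(-2)) = e^(-2t)·(I + t·N), where N is the 2×2 nilpotent shift.

After assembling e^{tJ} and conjugating by P, we get:

e^{tA} =
  [exp(-2*t), 0]
  [t*exp(-2*t), exp(-2*t)]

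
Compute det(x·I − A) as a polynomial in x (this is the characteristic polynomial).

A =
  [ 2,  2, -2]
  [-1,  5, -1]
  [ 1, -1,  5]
x^3 - 12*x^2 + 48*x - 64

Expanding det(x·I − A) (e.g. by cofactor expansion or by noting that A is similar to its Jordan form J, which has the same characteristic polynomial as A) gives
  χ_A(x) = x^3 - 12*x^2 + 48*x - 64
which factors as (x - 4)^3. The eigenvalues (with algebraic multiplicities) are λ = 4 with multiplicity 3.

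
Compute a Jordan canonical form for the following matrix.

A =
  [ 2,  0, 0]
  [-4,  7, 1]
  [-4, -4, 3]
J_1(2) ⊕ J_2(5)

The characteristic polynomial is
  det(x·I − A) = x^3 - 12*x^2 + 45*x - 50 = (x - 5)^2*(x - 2)

Eigenvalues and multiplicities (the geometric multiplicity of λ is n − rank(A − λI), which equals the number of Jordan blocks for λ):
  λ = 2: algebraic multiplicity = 1, geometric multiplicity = 1
  λ = 5: algebraic multiplicity = 2, geometric multiplicity = 1

Determining the block sizes for each eigenvalue:
  λ = 2: one block (gm = 1), so the single block has size am = 1 → block sizes [1]
  λ = 5: one block (gm = 1), so the single block has size am = 2 → block sizes [2]

Assembling the blocks gives a Jordan form
J =
  [2, 0, 0]
  [0, 5, 1]
  [0, 0, 5]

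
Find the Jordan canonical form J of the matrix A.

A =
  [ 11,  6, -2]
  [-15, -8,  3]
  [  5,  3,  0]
J_2(1) ⊕ J_1(1)

The characteristic polynomial is
  det(x·I − A) = x^3 - 3*x^2 + 3*x - 1 = (x - 1)^3

Eigenvalues and multiplicities (the geometric multiplicity of λ is n − rank(A − λI), which equals the number of Jordan blocks for λ):
  λ = 1: algebraic multiplicity = 3, geometric multiplicity = 2

Determining the block sizes for each eigenvalue:
  λ = 1: 2 blocks summing to 3 forces exactly one block of size 2 and the rest size 1 → block sizes [2, 1]

Assembling the blocks gives a Jordan form
J =
  [1, 1, 0]
  [0, 1, 0]
  [0, 0, 1]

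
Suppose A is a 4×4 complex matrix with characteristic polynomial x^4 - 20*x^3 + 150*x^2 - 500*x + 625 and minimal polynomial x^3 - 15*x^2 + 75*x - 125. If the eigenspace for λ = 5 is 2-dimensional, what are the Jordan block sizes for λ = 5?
Block sizes for λ = 5: [3, 1]

Step 1 — from the characteristic polynomial, algebraic multiplicity of λ = 5 is 4. From dim ker(A − (5)·I) = 2, there are exactly 2 Jordan blocks for λ = 5.
Step 2 — from the minimal polynomial, the factor (x − 5)^3 tells us the largest block for λ = 5 has size 3.
Step 3 — with total size 4, 2 blocks, and largest block 3, the block sizes (in nonincreasing order) are [3, 1].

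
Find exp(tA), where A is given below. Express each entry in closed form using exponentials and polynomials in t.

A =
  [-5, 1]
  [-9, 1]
e^{tA} =
  [-3*t*exp(-2*t) + exp(-2*t), t*exp(-2*t)]
  [-9*t*exp(-2*t), 3*t*exp(-2*t) + exp(-2*t)]

Strategy: write A = P · J · P⁻¹ where J is a Jordan canonical form, so e^{tA} = P · e^{tJ} · P⁻¹, and e^{tJ} can be computed block-by-block.

A has Jordan form
J =
  [-2,  1]
  [ 0, -2]
(up to reordering of blocks).

Per-block formulas:
  For a 2×2 Jordan block J_2(-2): exp(t · J_2(-2)) = e^(-2t)·(I + t·N), where N is the 2×2 nilpotent shift.

After assembling e^{tJ} and conjugating by P, we get:

e^{tA} =
  [-3*t*exp(-2*t) + exp(-2*t), t*exp(-2*t)]
  [-9*t*exp(-2*t), 3*t*exp(-2*t) + exp(-2*t)]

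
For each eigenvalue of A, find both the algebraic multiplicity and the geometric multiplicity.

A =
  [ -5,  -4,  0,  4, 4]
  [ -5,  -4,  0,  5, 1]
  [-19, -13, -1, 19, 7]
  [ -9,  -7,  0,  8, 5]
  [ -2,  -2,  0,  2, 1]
λ = -1: alg = 3, geom = 3; λ = 1: alg = 2, geom = 1

Step 1 — factor the characteristic polynomial to read off the algebraic multiplicities:
  χ_A(x) = (x - 1)^2*(x + 1)^3

Step 2 — compute geometric multiplicities via the rank-nullity identity g(λ) = n − rank(A − λI):
  rank(A − (-1)·I) = 2, so dim ker(A − (-1)·I) = n − 2 = 3
  rank(A − (1)·I) = 4, so dim ker(A − (1)·I) = n − 4 = 1

Summary:
  λ = -1: algebraic multiplicity = 3, geometric multiplicity = 3
  λ = 1: algebraic multiplicity = 2, geometric multiplicity = 1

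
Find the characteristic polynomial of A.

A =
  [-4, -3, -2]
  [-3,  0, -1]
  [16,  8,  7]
x^3 - 3*x^2 + 3*x - 1

Expanding det(x·I − A) (e.g. by cofactor expansion or by noting that A is similar to its Jordan form J, which has the same characteristic polynomial as A) gives
  χ_A(x) = x^3 - 3*x^2 + 3*x - 1
which factors as (x - 1)^3. The eigenvalues (with algebraic multiplicities) are λ = 1 with multiplicity 3.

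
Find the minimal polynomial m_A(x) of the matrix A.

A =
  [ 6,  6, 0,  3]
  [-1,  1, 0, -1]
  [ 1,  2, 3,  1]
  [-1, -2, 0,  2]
x^2 - 6*x + 9

The characteristic polynomial is χ_A(x) = (x - 3)^4, so the eigenvalues are known. The minimal polynomial is
  m_A(x) = Π_λ (x − λ)^{k_λ}
where k_λ is the size of the *largest* Jordan block for λ (equivalently, the smallest k with (A − λI)^k v = 0 for every generalised eigenvector v of λ).

  λ = 3: largest Jordan block has size 2, contributing (x − 3)^2

So m_A(x) = (x - 3)^2 = x^2 - 6*x + 9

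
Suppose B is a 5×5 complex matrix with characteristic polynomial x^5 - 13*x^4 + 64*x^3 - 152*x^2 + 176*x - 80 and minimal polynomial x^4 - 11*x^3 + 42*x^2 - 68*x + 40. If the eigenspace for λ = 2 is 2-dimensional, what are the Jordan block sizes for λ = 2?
Block sizes for λ = 2: [3, 1]

Step 1 — from the characteristic polynomial, algebraic multiplicity of λ = 2 is 4. From dim ker(B − (2)·I) = 2, there are exactly 2 Jordan blocks for λ = 2.
Step 2 — from the minimal polynomial, the factor (x − 2)^3 tells us the largest block for λ = 2 has size 3.
Step 3 — with total size 4, 2 blocks, and largest block 3, the block sizes (in nonincreasing order) are [3, 1].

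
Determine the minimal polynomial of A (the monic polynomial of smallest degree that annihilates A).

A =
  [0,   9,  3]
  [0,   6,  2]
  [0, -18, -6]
x^2

The characteristic polynomial is χ_A(x) = x^3, so the eigenvalues are known. The minimal polynomial is
  m_A(x) = Π_λ (x − λ)^{k_λ}
where k_λ is the size of the *largest* Jordan block for λ (equivalently, the smallest k with (A − λI)^k v = 0 for every generalised eigenvector v of λ).

  λ = 0: largest Jordan block has size 2, contributing (x − 0)^2

So m_A(x) = x^2 = x^2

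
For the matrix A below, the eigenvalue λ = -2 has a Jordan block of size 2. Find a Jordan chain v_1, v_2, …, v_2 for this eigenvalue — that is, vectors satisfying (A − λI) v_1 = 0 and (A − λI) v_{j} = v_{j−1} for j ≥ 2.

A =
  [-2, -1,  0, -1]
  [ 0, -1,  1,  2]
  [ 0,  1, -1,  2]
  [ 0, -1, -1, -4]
A Jordan chain for λ = -2 of length 2:
v_1 = (-1, 1, 1, -1)ᵀ
v_2 = (0, 1, 0, 0)ᵀ

Let N = A − (-2)·I. We want v_2 with N^2 v_2 = 0 but N^1 v_2 ≠ 0; then v_{j-1} := N · v_j for j = 2, …, 2.

Pick v_2 = (0, 1, 0, 0)ᵀ.
Then v_1 = N · v_2 = (-1, 1, 1, -1)ᵀ.

Sanity check: (A − (-2)·I) v_1 = (0, 0, 0, 0)ᵀ = 0. ✓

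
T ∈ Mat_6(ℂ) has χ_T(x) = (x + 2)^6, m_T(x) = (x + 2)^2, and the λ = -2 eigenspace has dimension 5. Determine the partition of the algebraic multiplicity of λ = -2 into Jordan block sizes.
Block sizes for λ = -2: [2, 1, 1, 1, 1]

Step 1 — from the characteristic polynomial, algebraic multiplicity of λ = -2 is 6. From dim ker(T − (-2)·I) = 5, there are exactly 5 Jordan blocks for λ = -2.
Step 2 — from the minimal polynomial, the factor (x + 2)^2 tells us the largest block for λ = -2 has size 2.
Step 3 — with total size 6, 5 blocks, and largest block 2, the block sizes (in nonincreasing order) are [2, 1, 1, 1, 1].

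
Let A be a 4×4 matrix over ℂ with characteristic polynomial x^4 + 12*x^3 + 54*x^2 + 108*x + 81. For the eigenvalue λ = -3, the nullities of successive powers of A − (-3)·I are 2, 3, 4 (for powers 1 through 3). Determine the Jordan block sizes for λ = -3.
Block sizes for λ = -3: [3, 1]

From the dimensions of kernels of powers, the number of Jordan blocks of size at least j is d_j − d_{j−1} where d_j = dim ker(N^j) (with d_0 = 0). Computing the differences gives [2, 1, 1].
The number of blocks of size exactly k is (#blocks of size ≥ k) − (#blocks of size ≥ k + 1), so the partition is: 1 block(s) of size 1, 1 block(s) of size 3.
In nonincreasing order the block sizes are [3, 1].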